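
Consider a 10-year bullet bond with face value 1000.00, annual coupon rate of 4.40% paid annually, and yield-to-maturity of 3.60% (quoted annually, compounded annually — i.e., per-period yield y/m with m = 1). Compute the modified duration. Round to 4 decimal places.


Answer: Modified duration = 8.0732

Derivation:
Coupon per period c = face * coupon_rate / m = 44.000000
Periods per year m = 1; per-period yield y/m = 0.036000
Number of cashflows N = 10
Cashflows (t years, CF_t, discount factor 1/(1+y/m)^(m*t), PV):
  t = 1.0000: CF_t = 44.000000, DF = 0.965251, PV = 42.471042
  t = 2.0000: CF_t = 44.000000, DF = 0.931709, PV = 40.995215
  t = 3.0000: CF_t = 44.000000, DF = 0.899333, PV = 39.570671
  t = 4.0000: CF_t = 44.000000, DF = 0.868082, PV = 38.195628
  t = 5.0000: CF_t = 44.000000, DF = 0.837917, PV = 36.868367
  t = 6.0000: CF_t = 44.000000, DF = 0.808801, PV = 35.587227
  t = 7.0000: CF_t = 44.000000, DF = 0.780696, PV = 34.350605
  t = 8.0000: CF_t = 44.000000, DF = 0.753567, PV = 33.156954
  t = 9.0000: CF_t = 44.000000, DF = 0.727381, PV = 32.004782
  t = 10.0000: CF_t = 1044.000000, DF = 0.702106, PV = 732.998261
Price P = sum_t PV_t = 1066.198752
First compute Macaulay numerator sum_t t * PV_t:
  t * PV_t at t = 1.0000: 42.471042
  t * PV_t at t = 2.0000: 81.990429
  t * PV_t at t = 3.0000: 118.712012
  t * PV_t at t = 4.0000: 152.782512
  t * PV_t at t = 5.0000: 184.341834
  t * PV_t at t = 6.0000: 213.523360
  t * PV_t at t = 7.0000: 240.454234
  t * PV_t at t = 8.0000: 265.255636
  t * PV_t at t = 9.0000: 288.043041
  t * PV_t at t = 10.0000: 7329.982615
Macaulay duration D = 8917.556715 / 1066.198752 = 8.363878
Modified duration = D / (1 + y/m) = 8.363878 / (1 + 0.036000) = 8.073242


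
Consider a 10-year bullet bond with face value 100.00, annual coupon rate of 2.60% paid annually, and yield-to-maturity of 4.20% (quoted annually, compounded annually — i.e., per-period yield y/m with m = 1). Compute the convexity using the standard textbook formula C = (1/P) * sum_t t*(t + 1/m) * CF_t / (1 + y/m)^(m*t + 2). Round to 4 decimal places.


Coupon per period c = face * coupon_rate / m = 2.600000
Periods per year m = 1; per-period yield y/m = 0.042000
Number of cashflows N = 10
Cashflows (t years, CF_t, discount factor 1/(1+y/m)^(m*t), PV):
  t = 1.0000: CF_t = 2.600000, DF = 0.959693, PV = 2.495202
  t = 2.0000: CF_t = 2.600000, DF = 0.921010, PV = 2.394627
  t = 3.0000: CF_t = 2.600000, DF = 0.883887, PV = 2.298107
  t = 4.0000: CF_t = 2.600000, DF = 0.848260, PV = 2.205477
  t = 5.0000: CF_t = 2.600000, DF = 0.814069, PV = 2.116580
  t = 6.0000: CF_t = 2.600000, DF = 0.781257, PV = 2.031267
  t = 7.0000: CF_t = 2.600000, DF = 0.749766, PV = 1.949393
  t = 8.0000: CF_t = 2.600000, DF = 0.719545, PV = 1.870818
  t = 9.0000: CF_t = 2.600000, DF = 0.690543, PV = 1.795411
  t = 10.0000: CF_t = 102.600000, DF = 0.662709, PV = 67.993934
Price P = sum_t PV_t = 87.150816
Convexity numerator sum_t t*(t + 1/m) * CF_t / (1+y/m)^(m*t + 2):
  t = 1.0000: term = 4.596213
  t = 2.0000: term = 13.232860
  t = 3.0000: term = 25.398964
  t = 4.0000: term = 40.625342
  t = 5.0000: term = 58.481778
  t = 6.0000: term = 78.574366
  t = 7.0000: term = 100.543015
  t = 8.0000: term = 124.059108
  t = 9.0000: term = 148.823306
  t = 10.0000: term = 6888.543708
Convexity = (1/P) * sum = 7482.878661 / 87.150816 = 85.861258

Answer: Convexity = 85.8613


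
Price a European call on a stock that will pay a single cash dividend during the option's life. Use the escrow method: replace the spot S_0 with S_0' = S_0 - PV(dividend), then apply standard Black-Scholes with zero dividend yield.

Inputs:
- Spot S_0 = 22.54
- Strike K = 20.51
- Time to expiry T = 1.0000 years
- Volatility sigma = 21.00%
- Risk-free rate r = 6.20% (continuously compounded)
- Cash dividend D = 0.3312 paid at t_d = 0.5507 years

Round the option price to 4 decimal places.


PV(D) = D * exp(-r * t_d) = 0.3312 * 0.96643291 = 0.32008258
S_0' = S_0 - PV(D) = 22.5400 - 0.32008258 = 22.21991742
d1 = (ln(S_0'/K) + (r + sigma^2/2)*T) / (sigma*sqrt(T)) = 0.78155474
d2 = d1 - sigma*sqrt(T) = 0.57155474
exp(-rT) = 0.93988289
N(d1) = 0.78276185; N(d2) = 0.71618817
C = S_0' * N(d1) - K * exp(-rT) * N(d2) = 22.21991742 * 0.78276185 - 20.5100 * 0.93988289 * 0.71618817 = 3.5869

Answer: Price = 3.5869


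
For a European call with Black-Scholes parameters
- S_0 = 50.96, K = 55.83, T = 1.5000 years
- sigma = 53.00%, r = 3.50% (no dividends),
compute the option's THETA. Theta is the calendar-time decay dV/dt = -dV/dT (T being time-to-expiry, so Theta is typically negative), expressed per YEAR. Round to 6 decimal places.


Answer: Theta = -4.896922

Derivation:
d1 = 0.2648293595; d2 = -0.3842854223
phi(d1) = 0.3851949042; exp(-qT) = 1.0000000000; exp(-rT) = 0.9488543211
Theta = -S*exp(-qT)*phi(d1)*sigma/(2*sqrt(T)) - r*K*exp(-rT)*N(d2) + q*S*exp(-qT)*N(d1)
N(d1) = 0.6044295407; N(d2) = 0.3503834557; sqrt(T) = 1.2247448714
Term 1 = -50.9600 * 1.0000000000 * 0.3851949042 * 0.5300 / (2 * 1.2247448714) = -4.2472731960
Term 2 = -0.0350 * 55.8300 * 0.9488543211 * 0.3503834557 = -0.6496490437
Term 3 = 0 (no dividend yield, q = 0)
Theta = -4.2472731960 + (-0.6496490437) + (0.0000000000) = -4.896922


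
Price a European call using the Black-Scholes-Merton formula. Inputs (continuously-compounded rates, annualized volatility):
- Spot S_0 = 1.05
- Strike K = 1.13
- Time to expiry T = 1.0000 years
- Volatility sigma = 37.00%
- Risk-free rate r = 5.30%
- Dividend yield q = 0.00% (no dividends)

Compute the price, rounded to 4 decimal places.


d1 = (ln(S/K) + (r - q + 0.5*sigma^2) * T) / (sigma * sqrt(T)) = 0.12979063
d2 = d1 - sigma * sqrt(T) = -0.24020937
exp(-rT) = 0.94838001; exp(-qT) = 1.00000000
C = S_0 * exp(-qT) * N(d1) - K * exp(-rT) * N(d2)
N(d1) = 0.55163396; N(d2) = 0.40508397
C = 1.0500 * 1.00000000 * 0.55163396 - 1.1300 * 0.94838001 * 0.40508397 = 0.1451

Answer: Price = 0.1451


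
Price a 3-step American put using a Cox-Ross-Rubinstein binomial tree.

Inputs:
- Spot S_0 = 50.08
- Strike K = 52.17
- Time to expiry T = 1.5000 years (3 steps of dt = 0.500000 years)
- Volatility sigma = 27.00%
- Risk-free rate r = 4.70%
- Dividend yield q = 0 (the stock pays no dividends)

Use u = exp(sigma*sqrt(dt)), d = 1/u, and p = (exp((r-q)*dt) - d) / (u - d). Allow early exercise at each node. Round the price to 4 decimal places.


Answer: Price = V(0,0) = 6.4886

Derivation:
dt = T/N = 0.500000
u = exp(sigma*sqrt(dt)) = 1.210361; d = 1/u = 0.826200
p = (exp((r-q)*dt) - d) / (u - d) = 0.514311
Discount per step: exp(-r*dt) = 0.976774
Stock lattice S(k, i) with i counting down-moves:
  k=0: S(0,0) = 50.0800
  k=1: S(1,0) = 60.6149; S(1,1) = 41.3761
  k=2: S(2,0) = 73.3659; S(2,1) = 50.0800; S(2,2) = 34.1849
  k=3: S(3,0) = 88.7993; S(3,1) = 60.6149; S(3,2) = 41.3761; S(3,3) = 28.2436
Terminal payoffs V(N, i) = max(K - S_T, 0):
  V(3,0) = 0.000000; V(3,1) = 0.000000; V(3,2) = 10.793922; V(3,3) = 23.926447
Backward induction: V(k, i) = exp(-r*dt) * [p * V(k+1, i) + (1-p) * V(k+1, i+1)]; then take max(V_cont, immediate exercise) for American.
  V(2,0) = exp(-r*dt) * [p*0.000000 + (1-p)*0.000000] = 0.000000; exercise = 0.000000; V(2,0) = max -> 0.000000
  V(2,1) = exp(-r*dt) * [p*0.000000 + (1-p)*10.793922] = 5.120723; exercise = 2.090000; V(2,1) = max -> 5.120723
  V(2,2) = exp(-r*dt) * [p*10.793922 + (1-p)*23.926447] = 16.773397; exercise = 17.985099; V(2,2) = max -> 17.985099
  V(1,0) = exp(-r*dt) * [p*0.000000 + (1-p)*5.120723] = 2.429312; exercise = 0.000000; V(1,0) = max -> 2.429312
  V(1,1) = exp(-r*dt) * [p*5.120723 + (1-p)*17.985099] = 11.104752; exercise = 10.793922; V(1,1) = max -> 11.104752
  V(0,0) = exp(-r*dt) * [p*2.429312 + (1-p)*11.104752] = 6.488587; exercise = 2.090000; V(0,0) = max -> 6.488587


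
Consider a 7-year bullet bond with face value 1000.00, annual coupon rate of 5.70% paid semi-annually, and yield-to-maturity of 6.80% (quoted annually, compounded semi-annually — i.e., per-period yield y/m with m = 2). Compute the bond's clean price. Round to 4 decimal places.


Answer: Price = 939.5322

Derivation:
Coupon per period c = face * coupon_rate / m = 28.500000
Periods per year m = 2; per-period yield y/m = 0.034000
Number of cashflows N = 14
Cashflows (t years, CF_t, discount factor 1/(1+y/m)^(m*t), PV):
  t = 0.5000: CF_t = 28.500000, DF = 0.967118, PV = 27.562863
  t = 1.0000: CF_t = 28.500000, DF = 0.935317, PV = 26.656540
  t = 1.5000: CF_t = 28.500000, DF = 0.904562, PV = 25.780020
  t = 2.0000: CF_t = 28.500000, DF = 0.874818, PV = 24.932321
  t = 2.5000: CF_t = 28.500000, DF = 0.846052, PV = 24.112496
  t = 3.0000: CF_t = 28.500000, DF = 0.818233, PV = 23.319628
  t = 3.5000: CF_t = 28.500000, DF = 0.791327, PV = 22.552832
  t = 4.0000: CF_t = 28.500000, DF = 0.765307, PV = 21.811250
  t = 4.5000: CF_t = 28.500000, DF = 0.740142, PV = 21.094052
  t = 5.0000: CF_t = 28.500000, DF = 0.715805, PV = 20.400437
  t = 5.5000: CF_t = 28.500000, DF = 0.692268, PV = 19.729630
  t = 6.0000: CF_t = 28.500000, DF = 0.669505, PV = 19.080880
  t = 6.5000: CF_t = 28.500000, DF = 0.647490, PV = 18.453462
  t = 7.0000: CF_t = 1028.500000, DF = 0.626199, PV = 644.045801
Price P = sum_t PV_t = 939.532212


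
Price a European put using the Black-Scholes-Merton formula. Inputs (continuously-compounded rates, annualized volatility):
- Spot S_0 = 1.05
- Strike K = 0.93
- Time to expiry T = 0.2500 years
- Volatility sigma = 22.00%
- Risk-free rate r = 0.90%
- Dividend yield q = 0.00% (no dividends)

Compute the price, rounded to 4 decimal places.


Answer: Price = 0.0071

Derivation:
d1 = (ln(S/K) + (r - q + 0.5*sigma^2) * T) / (sigma * sqrt(T)) = 1.17873506
d2 = d1 - sigma * sqrt(T) = 1.06873506
exp(-rT) = 0.99775253; exp(-qT) = 1.00000000
P = K * exp(-rT) * N(-d2) - S_0 * exp(-qT) * N(-d1)
N(-d1) = 0.11925184; N(-d2) = 0.14259453
P = 0.9300 * 0.99775253 * 0.14259453 - 1.0500 * 1.00000000 * 0.11925184 = 0.0071


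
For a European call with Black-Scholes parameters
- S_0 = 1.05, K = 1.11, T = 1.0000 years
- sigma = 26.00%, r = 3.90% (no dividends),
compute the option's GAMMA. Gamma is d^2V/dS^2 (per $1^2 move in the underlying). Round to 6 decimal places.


Answer: Gamma = 1.458122

Derivation:
d1 = 0.0662698033; d2 = -0.1937301967
phi(d1) = 0.3980672267; exp(-qT) = 1.0000000000; exp(-rT) = 0.9617507091
Gamma = exp(-qT) * phi(d1) / (S * sigma * sqrt(T)) = 1.0000000000 * 0.3980672267 / (1.0500 * 0.2600 * 1.0000000000) = 1.458122


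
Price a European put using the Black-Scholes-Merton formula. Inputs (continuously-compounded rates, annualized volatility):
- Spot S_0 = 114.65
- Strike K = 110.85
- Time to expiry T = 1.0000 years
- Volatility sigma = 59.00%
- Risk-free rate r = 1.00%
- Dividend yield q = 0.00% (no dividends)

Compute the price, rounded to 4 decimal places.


Answer: Price = 23.6486

Derivation:
d1 = (ln(S/K) + (r - q + 0.5*sigma^2) * T) / (sigma * sqrt(T)) = 0.36907809
d2 = d1 - sigma * sqrt(T) = -0.22092191
exp(-rT) = 0.99004983; exp(-qT) = 1.00000000
P = K * exp(-rT) * N(-d2) - S_0 * exp(-qT) * N(-d1)
N(-d1) = 0.35603476; N(-d2) = 0.58742338
P = 110.8500 * 0.99004983 * 0.58742338 - 114.6500 * 1.00000000 * 0.35603476 = 23.6486


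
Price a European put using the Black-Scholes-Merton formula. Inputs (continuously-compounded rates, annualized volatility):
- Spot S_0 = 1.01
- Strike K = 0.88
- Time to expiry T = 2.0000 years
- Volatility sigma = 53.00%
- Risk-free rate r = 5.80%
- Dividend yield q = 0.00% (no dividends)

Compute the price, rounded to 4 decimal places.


d1 = (ln(S/K) + (r - q + 0.5*sigma^2) * T) / (sigma * sqrt(T)) = 0.71335561
d2 = d1 - sigma * sqrt(T) = -0.03617758
exp(-rT) = 0.89047522; exp(-qT) = 1.00000000
P = K * exp(-rT) * N(-d2) - S_0 * exp(-qT) * N(-d1)
N(-d1) = 0.23781287; N(-d2) = 0.51442962
P = 0.8800 * 0.89047522 * 0.51442962 - 1.0100 * 1.00000000 * 0.23781287 = 0.1629

Answer: Price = 0.1629


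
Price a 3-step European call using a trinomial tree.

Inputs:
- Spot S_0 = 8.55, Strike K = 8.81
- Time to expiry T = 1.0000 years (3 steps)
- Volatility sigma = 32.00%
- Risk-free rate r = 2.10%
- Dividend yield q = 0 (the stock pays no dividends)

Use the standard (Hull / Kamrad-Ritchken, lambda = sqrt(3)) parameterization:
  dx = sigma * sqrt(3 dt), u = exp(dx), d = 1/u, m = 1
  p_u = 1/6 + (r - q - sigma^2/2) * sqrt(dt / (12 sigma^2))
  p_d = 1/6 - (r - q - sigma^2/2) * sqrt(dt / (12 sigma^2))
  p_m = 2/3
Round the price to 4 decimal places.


dt = T/N = 0.333333; dx = sigma*sqrt(3*dt) = 0.320000
u = exp(dx) = 1.377128; d = 1/u = 0.726149
p_u = 0.150938, p_m = 0.666667, p_d = 0.182396
Discount per step: exp(-r*dt) = 0.993024
Stock lattice S(k, j) with j the centered position index:
  k=0: S(0,+0) = 8.5500
  k=1: S(1,-1) = 6.2086; S(1,+0) = 8.5500; S(1,+1) = 11.7744
  k=2: S(2,-2) = 4.5084; S(2,-1) = 6.2086; S(2,+0) = 8.5500; S(2,+1) = 11.7744; S(2,+2) = 16.2149
  k=3: S(3,-3) = 3.2737; S(3,-2) = 4.5084; S(3,-1) = 6.2086; S(3,+0) = 8.5500; S(3,+1) = 11.7744; S(3,+2) = 16.2149; S(3,+3) = 22.3300
Terminal payoffs V(N, j) = max(S_T - K, 0):
  V(3,-3) = 0.000000; V(3,-2) = 0.000000; V(3,-1) = 0.000000; V(3,+0) = 0.000000; V(3,+1) = 2.964442; V(3,+2) = 7.404912; V(3,+3) = 13.520005
Backward induction: V(k, j) = exp(-r*dt) * [p_u * V(k+1, j+1) + p_m * V(k+1, j) + p_d * V(k+1, j-1)]
  V(2,-2) = exp(-r*dt) * [p_u*0.000000 + p_m*0.000000 + p_d*0.000000] = 0.000000
  V(2,-1) = exp(-r*dt) * [p_u*0.000000 + p_m*0.000000 + p_d*0.000000] = 0.000000
  V(2,+0) = exp(-r*dt) * [p_u*2.964442 + p_m*0.000000 + p_d*0.000000] = 0.444324
  V(2,+1) = exp(-r*dt) * [p_u*7.404912 + p_m*2.964442 + p_d*0.000000] = 3.072392
  V(2,+2) = exp(-r*dt) * [p_u*13.520005 + p_m*7.404912 + p_d*2.964442] = 7.465543
  V(1,-1) = exp(-r*dt) * [p_u*0.444324 + p_m*0.000000 + p_d*0.000000] = 0.066597
  V(1,+0) = exp(-r*dt) * [p_u*3.072392 + p_m*0.444324 + p_d*0.000000] = 0.754654
  V(1,+1) = exp(-r*dt) * [p_u*7.465543 + p_m*3.072392 + p_d*0.444324] = 3.233421
  V(0,+0) = exp(-r*dt) * [p_u*3.233421 + p_m*0.754654 + p_d*0.066597] = 0.996296

Answer: Price = V(0,0) = 0.9963


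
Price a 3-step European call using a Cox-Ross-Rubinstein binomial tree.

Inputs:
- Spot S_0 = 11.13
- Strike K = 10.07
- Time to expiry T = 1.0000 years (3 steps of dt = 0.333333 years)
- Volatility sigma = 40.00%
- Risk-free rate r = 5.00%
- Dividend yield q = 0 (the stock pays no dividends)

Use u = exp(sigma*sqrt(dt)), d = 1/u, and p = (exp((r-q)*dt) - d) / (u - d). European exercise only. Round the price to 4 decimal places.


Answer: Price = V(0,0) = 2.6170

Derivation:
dt = T/N = 0.333333
u = exp(sigma*sqrt(dt)) = 1.259784; d = 1/u = 0.793787
p = (exp((r-q)*dt) - d) / (u - d) = 0.478586
Discount per step: exp(-r*dt) = 0.983471
Stock lattice S(k, i) with i counting down-moves:
  k=0: S(0,0) = 11.1300
  k=1: S(1,0) = 14.0214; S(1,1) = 8.8348
  k=2: S(2,0) = 17.6639; S(2,1) = 11.1300; S(2,2) = 7.0130
  k=3: S(3,0) = 22.2527; S(3,1) = 14.0214; S(3,2) = 8.8348; S(3,3) = 5.5668
Terminal payoffs V(N, i) = max(S_T - K, 0):
  V(3,0) = 12.182725; V(3,1) = 3.951394; V(3,2) = 0.000000; V(3,3) = 0.000000
Backward induction: V(k, i) = exp(-r*dt) * [p * V(k+1, i) + (1-p) * V(k+1, i+1)].
  V(2,0) = exp(-r*dt) * [p*12.182725 + (1-p)*3.951394] = 7.760367
  V(2,1) = exp(-r*dt) * [p*3.951394 + (1-p)*0.000000] = 1.859823
  V(2,2) = exp(-r*dt) * [p*0.000000 + (1-p)*0.000000] = 0.000000
  V(1,0) = exp(-r*dt) * [p*7.760367 + (1-p)*1.859823] = 4.606323
  V(1,1) = exp(-r*dt) * [p*1.859823 + (1-p)*0.000000] = 0.875373
  V(0,0) = exp(-r*dt) * [p*4.606323 + (1-p)*0.875373] = 2.616970


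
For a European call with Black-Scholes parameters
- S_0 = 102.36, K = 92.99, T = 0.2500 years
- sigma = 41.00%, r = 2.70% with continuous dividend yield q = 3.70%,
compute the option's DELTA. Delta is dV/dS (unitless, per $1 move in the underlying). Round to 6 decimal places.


d1 = 0.5586173210; d2 = 0.3536173210
phi(d1) = 0.3413096365; exp(-qT) = 0.9907926496; exp(-rT) = 0.9932727301
N(d1) = 0.7117885418
Delta = exp(-qT) * N(d1) = 0.9907926496 * 0.7117885418 = 0.705235

Answer: Delta = 0.705235


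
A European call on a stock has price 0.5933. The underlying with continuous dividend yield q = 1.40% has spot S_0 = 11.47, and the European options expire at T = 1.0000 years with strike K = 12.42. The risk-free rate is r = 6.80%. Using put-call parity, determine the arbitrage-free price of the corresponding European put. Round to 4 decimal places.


Put-call parity: C - P = S_0 * exp(-qT) - K * exp(-rT).
S_0 * exp(-qT) = 11.4700 * 0.98609754 = 11.31053883
K * exp(-rT) = 12.4200 * 0.93426047 = 11.60351508
P = C - S*exp(-qT) + K*exp(-rT)
P = 0.5933 - 11.31053883 + 11.60351508 = 0.8863

Answer: Put price = 0.8863


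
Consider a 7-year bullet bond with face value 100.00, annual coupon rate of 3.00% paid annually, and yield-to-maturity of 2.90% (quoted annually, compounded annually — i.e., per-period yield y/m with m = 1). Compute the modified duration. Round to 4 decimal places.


Coupon per period c = face * coupon_rate / m = 3.000000
Periods per year m = 1; per-period yield y/m = 0.029000
Number of cashflows N = 7
Cashflows (t years, CF_t, discount factor 1/(1+y/m)^(m*t), PV):
  t = 1.0000: CF_t = 3.000000, DF = 0.971817, PV = 2.915452
  t = 2.0000: CF_t = 3.000000, DF = 0.944429, PV = 2.833287
  t = 3.0000: CF_t = 3.000000, DF = 0.917812, PV = 2.753437
  t = 4.0000: CF_t = 3.000000, DF = 0.891946, PV = 2.675838
  t = 5.0000: CF_t = 3.000000, DF = 0.866808, PV = 2.600425
  t = 6.0000: CF_t = 3.000000, DF = 0.842379, PV = 2.527138
  t = 7.0000: CF_t = 103.000000, DF = 0.818639, PV = 84.319807
Price P = sum_t PV_t = 100.625383
First compute Macaulay numerator sum_t t * PV_t:
  t * PV_t at t = 1.0000: 2.915452
  t * PV_t at t = 2.0000: 5.666573
  t * PV_t at t = 3.0000: 8.260311
  t * PV_t at t = 4.0000: 10.703350
  t * PV_t at t = 5.0000: 13.002126
  t * PV_t at t = 6.0000: 15.162830
  t * PV_t at t = 7.0000: 590.238646
Macaulay duration D = 645.949288 / 100.625383 = 6.419347
Modified duration = D / (1 + y/m) = 6.419347 / (1 + 0.029000) = 6.238433

Answer: Modified duration = 6.2384


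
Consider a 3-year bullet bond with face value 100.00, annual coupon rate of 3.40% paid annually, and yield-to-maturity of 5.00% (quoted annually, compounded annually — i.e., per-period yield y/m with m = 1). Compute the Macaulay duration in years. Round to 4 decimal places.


Coupon per period c = face * coupon_rate / m = 3.400000
Periods per year m = 1; per-period yield y/m = 0.050000
Number of cashflows N = 3
Cashflows (t years, CF_t, discount factor 1/(1+y/m)^(m*t), PV):
  t = 1.0000: CF_t = 3.400000, DF = 0.952381, PV = 3.238095
  t = 2.0000: CF_t = 3.400000, DF = 0.907029, PV = 3.083900
  t = 3.0000: CF_t = 103.400000, DF = 0.863838, PV = 89.320808
Price P = sum_t PV_t = 95.642803
Macaulay numerator sum_t t * PV_t:
  t * PV_t at t = 1.0000: 3.238095
  t * PV_t at t = 2.0000: 6.167800
  t * PV_t at t = 3.0000: 267.962423
Macaulay duration D = (sum_t t * PV_t) / P = 277.368319 / 95.642803 = 2.900044

Answer: Macaulay duration = 2.9000 years


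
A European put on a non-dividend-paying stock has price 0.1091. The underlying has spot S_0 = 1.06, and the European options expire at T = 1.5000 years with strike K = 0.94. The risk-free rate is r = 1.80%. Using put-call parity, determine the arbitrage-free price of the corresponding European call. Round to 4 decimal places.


Put-call parity: C - P = S_0 * exp(-qT) - K * exp(-rT).
S_0 * exp(-qT) = 1.0600 * 1.00000000 = 1.06000000
K * exp(-rT) = 0.9400 * 0.97336124 = 0.91495957
C = P + S*exp(-qT) - K*exp(-rT)
C = 0.1091 + 1.06000000 - 0.91495957 = 0.2541

Answer: Call price = 0.2541


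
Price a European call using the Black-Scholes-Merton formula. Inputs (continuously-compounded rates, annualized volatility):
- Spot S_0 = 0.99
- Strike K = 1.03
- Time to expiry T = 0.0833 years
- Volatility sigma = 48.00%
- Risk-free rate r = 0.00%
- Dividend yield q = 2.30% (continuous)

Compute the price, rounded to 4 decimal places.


d1 = (ln(S/K) + (r - q + 0.5*sigma^2) * T) / (sigma * sqrt(T)) = -0.23047293
d2 = d1 - sigma * sqrt(T) = -0.36900928
exp(-rT) = 1.00000000; exp(-qT) = 0.99808593
C = S_0 * exp(-qT) * N(d1) - K * exp(-rT) * N(d2)
N(d1) = 0.40886215; N(d2) = 0.35606040
C = 0.9900 * 0.99808593 * 0.40886215 - 1.0300 * 1.00000000 * 0.35606040 = 0.0373

Answer: Price = 0.0373


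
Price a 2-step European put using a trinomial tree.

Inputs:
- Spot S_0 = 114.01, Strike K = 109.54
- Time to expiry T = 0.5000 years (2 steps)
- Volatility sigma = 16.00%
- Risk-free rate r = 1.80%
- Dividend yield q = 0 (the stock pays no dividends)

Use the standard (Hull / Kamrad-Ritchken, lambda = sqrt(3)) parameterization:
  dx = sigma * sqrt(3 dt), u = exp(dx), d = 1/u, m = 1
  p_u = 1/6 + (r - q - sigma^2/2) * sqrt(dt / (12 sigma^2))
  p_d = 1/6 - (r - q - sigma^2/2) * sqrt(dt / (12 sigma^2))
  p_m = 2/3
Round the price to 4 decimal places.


dt = T/N = 0.250000; dx = sigma*sqrt(3*dt) = 0.138564
u = exp(dx) = 1.148623; d = 1/u = 0.870607
p_u = 0.171358, p_m = 0.666667, p_d = 0.161976
Discount per step: exp(-r*dt) = 0.995510
Stock lattice S(k, j) with j the centered position index:
  k=0: S(0,+0) = 114.0100
  k=1: S(1,-1) = 99.2580; S(1,+0) = 114.0100; S(1,+1) = 130.9545
  k=2: S(2,-2) = 86.4147; S(2,-1) = 99.2580; S(2,+0) = 114.0100; S(2,+1) = 130.9545; S(2,+2) = 150.4174
Terminal payoffs V(N, j) = max(K - S_T, 0):
  V(2,-2) = 23.125280; V(2,-1) = 10.282042; V(2,+0) = 0.000000; V(2,+1) = 0.000000; V(2,+2) = 0.000000
Backward induction: V(k, j) = exp(-r*dt) * [p_u * V(k+1, j+1) + p_m * V(k+1, j) + p_d * V(k+1, j-1)]
  V(1,-1) = exp(-r*dt) * [p_u*0.000000 + p_m*10.282042 + p_d*23.125280] = 10.552833
  V(1,+0) = exp(-r*dt) * [p_u*0.000000 + p_m*0.000000 + p_d*10.282042] = 1.657963
  V(1,+1) = exp(-r*dt) * [p_u*0.000000 + p_m*0.000000 + p_d*0.000000] = 0.000000
  V(0,+0) = exp(-r*dt) * [p_u*0.000000 + p_m*1.657963 + p_d*10.552833] = 2.801974

Answer: Price = V(0,0) = 2.8020


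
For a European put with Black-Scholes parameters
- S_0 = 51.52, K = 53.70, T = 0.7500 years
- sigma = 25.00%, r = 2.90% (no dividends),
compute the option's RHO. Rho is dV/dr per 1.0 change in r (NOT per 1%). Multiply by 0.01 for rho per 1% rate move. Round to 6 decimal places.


d1 = 0.0172954755; d2 = -0.1992108755
phi(d1) = 0.3988826164; exp(-qT) = 1.0000000000; exp(-rT) = 0.9784848257
N(-d2) = 0.5789511037
Rho = -K*T*exp(-rT)*N(-d2) = -53.7000 * 0.7500 * 0.9784848257 * 0.5789511037 = -22.815581

Answer: Rho = -22.815581


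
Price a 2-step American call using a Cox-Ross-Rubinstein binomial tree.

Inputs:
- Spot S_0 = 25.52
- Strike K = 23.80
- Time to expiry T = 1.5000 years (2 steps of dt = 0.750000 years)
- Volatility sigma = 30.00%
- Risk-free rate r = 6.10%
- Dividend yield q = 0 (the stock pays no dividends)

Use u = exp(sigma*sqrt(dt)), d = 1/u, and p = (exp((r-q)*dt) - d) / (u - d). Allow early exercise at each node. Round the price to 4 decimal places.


Answer: Price = V(0,0) = 5.5800

Derivation:
dt = T/N = 0.750000
u = exp(sigma*sqrt(dt)) = 1.296681; d = 1/u = 0.771200
p = (exp((r-q)*dt) - d) / (u - d) = 0.524496
Discount per step: exp(-r*dt) = 0.955281
Stock lattice S(k, i) with i counting down-moves:
  k=0: S(0,0) = 25.5200
  k=1: S(1,0) = 33.0913; S(1,1) = 19.6810
  k=2: S(2,0) = 42.9088; S(2,1) = 25.5200; S(2,2) = 15.1780
Terminal payoffs V(N, i) = max(S_T - K, 0):
  V(2,0) = 19.108833; V(2,1) = 1.720000; V(2,2) = 0.000000
Backward induction: V(k, i) = exp(-r*dt) * [p * V(k+1, i) + (1-p) * V(k+1, i+1)]; then take max(V_cont, immediate exercise) for American.
  V(1,0) = exp(-r*dt) * [p*19.108833 + (1-p)*1.720000] = 10.355607; exercise = 9.291289; V(1,0) = max -> 10.355607
  V(1,1) = exp(-r*dt) * [p*1.720000 + (1-p)*0.000000] = 0.861791; exercise = 0.000000; V(1,1) = max -> 0.861791
  V(0,0) = exp(-r*dt) * [p*10.355607 + (1-p)*0.861791] = 5.580047; exercise = 1.720000; V(0,0) = max -> 5.580047


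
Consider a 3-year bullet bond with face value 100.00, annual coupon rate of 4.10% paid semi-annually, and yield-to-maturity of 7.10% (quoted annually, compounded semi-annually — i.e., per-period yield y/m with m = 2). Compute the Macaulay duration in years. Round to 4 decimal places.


Coupon per period c = face * coupon_rate / m = 2.050000
Periods per year m = 2; per-period yield y/m = 0.035500
Number of cashflows N = 6
Cashflows (t years, CF_t, discount factor 1/(1+y/m)^(m*t), PV):
  t = 0.5000: CF_t = 2.050000, DF = 0.965717, PV = 1.979720
  t = 1.0000: CF_t = 2.050000, DF = 0.932609, PV = 1.911849
  t = 1.5000: CF_t = 2.050000, DF = 0.900637, PV = 1.846305
  t = 2.0000: CF_t = 2.050000, DF = 0.869760, PV = 1.783009
  t = 2.5000: CF_t = 2.050000, DF = 0.839942, PV = 1.721882
  t = 3.0000: CF_t = 102.050000, DF = 0.811147, PV = 82.777516
Price P = sum_t PV_t = 92.020281
Macaulay numerator sum_t t * PV_t:
  t * PV_t at t = 0.5000: 0.989860
  t * PV_t at t = 1.0000: 1.911849
  t * PV_t at t = 1.5000: 2.769458
  t * PV_t at t = 2.0000: 3.566017
  t * PV_t at t = 2.5000: 4.304705
  t * PV_t at t = 3.0000: 248.332548
Macaulay duration D = (sum_t t * PV_t) / P = 261.874437 / 92.020281 = 2.845834

Answer: Macaulay duration = 2.8458 years


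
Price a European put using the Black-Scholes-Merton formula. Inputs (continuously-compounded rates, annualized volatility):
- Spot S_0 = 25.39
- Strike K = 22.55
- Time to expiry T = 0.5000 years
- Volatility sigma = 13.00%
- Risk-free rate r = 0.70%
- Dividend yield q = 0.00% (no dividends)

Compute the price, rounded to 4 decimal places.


Answer: Price = 0.0940

Derivation:
d1 = (ln(S/K) + (r - q + 0.5*sigma^2) * T) / (sigma * sqrt(T)) = 1.37445599
d2 = d1 - sigma * sqrt(T) = 1.28253211
exp(-rT) = 0.99650612; exp(-qT) = 1.00000000
P = K * exp(-rT) * N(-d2) - S_0 * exp(-qT) * N(-d1)
N(-d1) = 0.08465008; N(-d2) = 0.09982802
P = 22.5500 * 0.99650612 * 0.09982802 - 25.3900 * 1.00000000 * 0.08465008 = 0.0940


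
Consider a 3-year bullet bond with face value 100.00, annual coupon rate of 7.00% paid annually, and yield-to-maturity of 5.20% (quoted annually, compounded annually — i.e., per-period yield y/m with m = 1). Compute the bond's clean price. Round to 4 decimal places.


Answer: Price = 104.8835

Derivation:
Coupon per period c = face * coupon_rate / m = 7.000000
Periods per year m = 1; per-period yield y/m = 0.052000
Number of cashflows N = 3
Cashflows (t years, CF_t, discount factor 1/(1+y/m)^(m*t), PV):
  t = 1.0000: CF_t = 7.000000, DF = 0.950570, PV = 6.653992
  t = 2.0000: CF_t = 7.000000, DF = 0.903584, PV = 6.325088
  t = 3.0000: CF_t = 107.000000, DF = 0.858920, PV = 91.904454
Price P = sum_t PV_t = 104.883534


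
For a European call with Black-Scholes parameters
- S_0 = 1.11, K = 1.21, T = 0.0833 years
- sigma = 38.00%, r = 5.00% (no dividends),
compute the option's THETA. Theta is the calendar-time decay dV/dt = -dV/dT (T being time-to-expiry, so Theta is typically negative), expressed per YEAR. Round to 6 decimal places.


Answer: Theta = -0.241881

Derivation:
d1 = -0.6936982455; d2 = -0.8033728551
phi(d1) = 0.3136281718; exp(-qT) = 1.0000000000; exp(-rT) = 0.9958436616
Theta = -S*exp(-qT)*phi(d1)*sigma/(2*sqrt(T)) - r*K*exp(-rT)*N(d2) + q*S*exp(-qT)*N(d1)
N(d1) = 0.2439357333; N(d2) = 0.2108796298; sqrt(T) = 0.2886173938
Term 1 = -1.1100 * 1.0000000000 * 0.3136281718 * 0.3800 / (2 * 0.2886173938) = -0.2291760055
Term 2 = -0.0500 * 1.2100 * 0.9958436616 * 0.2108796298 = -0.0127051901
Term 3 = 0 (no dividend yield, q = 0)
Theta = -0.2291760055 + (-0.0127051901) + (0.0000000000) = -0.241881


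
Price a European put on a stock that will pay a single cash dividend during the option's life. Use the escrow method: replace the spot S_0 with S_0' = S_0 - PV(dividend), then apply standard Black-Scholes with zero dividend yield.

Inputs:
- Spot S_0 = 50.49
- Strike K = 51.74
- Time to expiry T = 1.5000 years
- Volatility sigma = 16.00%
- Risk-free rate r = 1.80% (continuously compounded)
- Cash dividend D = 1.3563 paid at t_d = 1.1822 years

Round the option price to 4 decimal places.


PV(D) = D * exp(-r * t_d) = 1.3563 * 0.97894521 = 1.32774339
S_0' = S_0 - PV(D) = 50.4900 - 1.32774339 = 49.16225661
d1 = (ln(S_0'/K) + (r + sigma^2/2)*T) / (sigma*sqrt(T)) = -0.02503067
d2 = d1 - sigma*sqrt(T) = -0.22098985
exp(-rT) = 0.97336124
N(-d1) = 0.50998475; N(-d2) = 0.58744983
P = K * exp(-rT) * N(-d2) - S_0' * N(-d1) = 51.7400 * 0.97336124 * 0.58744983 - 49.16225661 * 0.50998475 = 4.5130

Answer: Price = 4.5130


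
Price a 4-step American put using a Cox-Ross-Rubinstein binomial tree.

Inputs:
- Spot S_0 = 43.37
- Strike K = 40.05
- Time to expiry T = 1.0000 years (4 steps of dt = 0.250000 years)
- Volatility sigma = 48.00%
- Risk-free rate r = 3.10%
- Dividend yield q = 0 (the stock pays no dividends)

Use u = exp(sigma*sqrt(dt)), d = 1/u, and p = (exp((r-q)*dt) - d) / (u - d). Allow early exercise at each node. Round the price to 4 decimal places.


dt = T/N = 0.250000
u = exp(sigma*sqrt(dt)) = 1.271249; d = 1/u = 0.786628
p = (exp((r-q)*dt) - d) / (u - d) = 0.456340
Discount per step: exp(-r*dt) = 0.992280
Stock lattice S(k, i) with i counting down-moves:
  k=0: S(0,0) = 43.3700
  k=1: S(1,0) = 55.1341; S(1,1) = 34.1161
  k=2: S(2,0) = 70.0891; S(2,1) = 43.3700; S(2,2) = 26.8366
  k=3: S(3,0) = 89.1008; S(3,1) = 55.1341; S(3,2) = 34.1161; S(3,3) = 21.1104
  k=4: S(4,0) = 113.2693; S(4,1) = 70.0891; S(4,2) = 43.3700; S(4,3) = 26.8366; S(4,4) = 16.6061
Terminal payoffs V(N, i) = max(K - S_T, 0):
  V(4,0) = 0.000000; V(4,1) = 0.000000; V(4,2) = 0.000000; V(4,3) = 13.213364; V(4,4) = 23.443936
Backward induction: V(k, i) = exp(-r*dt) * [p * V(k+1, i) + (1-p) * V(k+1, i+1)]; then take max(V_cont, immediate exercise) for American.
  V(3,0) = exp(-r*dt) * [p*0.000000 + (1-p)*0.000000] = 0.000000; exercise = 0.000000; V(3,0) = max -> 0.000000
  V(3,1) = exp(-r*dt) * [p*0.000000 + (1-p)*0.000000] = 0.000000; exercise = 0.000000; V(3,1) = max -> 0.000000
  V(3,2) = exp(-r*dt) * [p*0.000000 + (1-p)*13.213364] = 7.128116; exercise = 5.933950; V(3,2) = max -> 7.128116
  V(3,3) = exp(-r*dt) * [p*13.213364 + (1-p)*23.443936] = 18.630367; exercise = 18.939555; V(3,3) = max -> 18.939555
  V(2,0) = exp(-r*dt) * [p*0.000000 + (1-p)*0.000000] = 0.000000; exercise = 0.000000; V(2,0) = max -> 0.000000
  V(2,1) = exp(-r*dt) * [p*0.000000 + (1-p)*7.128116] = 3.845352; exercise = 0.000000; V(2,1) = max -> 3.845352
  V(2,2) = exp(-r*dt) * [p*7.128116 + (1-p)*18.939555] = 13.444915; exercise = 13.213364; V(2,2) = max -> 13.444915
  V(1,0) = exp(-r*dt) * [p*0.000000 + (1-p)*3.845352] = 2.074423; exercise = 0.000000; V(1,0) = max -> 2.074423
  V(1,1) = exp(-r*dt) * [p*3.845352 + (1-p)*13.444915] = 8.994271; exercise = 5.933950; V(1,1) = max -> 8.994271
  V(0,0) = exp(-r*dt) * [p*2.074423 + (1-p)*8.994271] = 5.791407; exercise = 0.000000; V(0,0) = max -> 5.791407

Answer: Price = V(0,0) = 5.7914


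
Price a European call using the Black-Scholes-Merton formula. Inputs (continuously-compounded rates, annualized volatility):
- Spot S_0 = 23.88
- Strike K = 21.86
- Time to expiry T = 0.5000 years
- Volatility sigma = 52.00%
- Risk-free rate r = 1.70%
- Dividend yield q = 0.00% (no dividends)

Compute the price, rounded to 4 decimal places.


d1 = (ln(S/K) + (r - q + 0.5*sigma^2) * T) / (sigma * sqrt(T)) = 0.44733426
d2 = d1 - sigma * sqrt(T) = 0.07963873
exp(-rT) = 0.99153602; exp(-qT) = 1.00000000
C = S_0 * exp(-qT) * N(d1) - K * exp(-rT) * N(d2)
N(d1) = 0.67268313; N(d2) = 0.53173771
C = 23.8800 * 1.00000000 * 0.67268313 - 21.8600 * 0.99153602 * 0.53173771 = 4.5383

Answer: Price = 4.5383


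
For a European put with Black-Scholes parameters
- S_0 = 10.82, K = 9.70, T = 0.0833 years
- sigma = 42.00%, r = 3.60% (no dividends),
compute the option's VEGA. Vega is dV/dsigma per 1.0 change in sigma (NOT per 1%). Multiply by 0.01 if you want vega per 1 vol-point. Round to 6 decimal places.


d1 = 0.9867755596; d2 = 0.8655562542
phi(d1) = 0.2451704648; exp(-qT) = 1.0000000000; exp(-rT) = 0.9970056919
Vega = S * exp(-qT) * phi(d1) * sqrt(T) = 10.8200 * 1.0000000000 * 0.2451704648 * 0.2886173938 = 0.765628

Answer: Vega = 0.765628


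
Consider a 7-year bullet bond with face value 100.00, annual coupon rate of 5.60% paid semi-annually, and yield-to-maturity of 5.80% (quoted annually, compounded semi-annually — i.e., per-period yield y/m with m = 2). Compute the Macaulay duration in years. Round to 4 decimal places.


Coupon per period c = face * coupon_rate / m = 2.800000
Periods per year m = 2; per-period yield y/m = 0.029000
Number of cashflows N = 14
Cashflows (t years, CF_t, discount factor 1/(1+y/m)^(m*t), PV):
  t = 0.5000: CF_t = 2.800000, DF = 0.971817, PV = 2.721088
  t = 1.0000: CF_t = 2.800000, DF = 0.944429, PV = 2.644401
  t = 1.5000: CF_t = 2.800000, DF = 0.917812, PV = 2.569874
  t = 2.0000: CF_t = 2.800000, DF = 0.891946, PV = 2.497448
  t = 2.5000: CF_t = 2.800000, DF = 0.866808, PV = 2.427064
  t = 3.0000: CF_t = 2.800000, DF = 0.842379, PV = 2.358662
  t = 3.5000: CF_t = 2.800000, DF = 0.818639, PV = 2.292189
  t = 4.0000: CF_t = 2.800000, DF = 0.795567, PV = 2.227589
  t = 4.5000: CF_t = 2.800000, DF = 0.773146, PV = 2.164809
  t = 5.0000: CF_t = 2.800000, DF = 0.751357, PV = 2.103799
  t = 5.5000: CF_t = 2.800000, DF = 0.730182, PV = 2.044508
  t = 6.0000: CF_t = 2.800000, DF = 0.709603, PV = 1.986889
  t = 6.5000: CF_t = 2.800000, DF = 0.689605, PV = 1.930893
  t = 7.0000: CF_t = 102.800000, DF = 0.670170, PV = 68.893440
Price P = sum_t PV_t = 98.862654
Macaulay numerator sum_t t * PV_t:
  t * PV_t at t = 0.5000: 1.360544
  t * PV_t at t = 1.0000: 2.644401
  t * PV_t at t = 1.5000: 3.854812
  t * PV_t at t = 2.0000: 4.994897
  t * PV_t at t = 2.5000: 6.067659
  t * PV_t at t = 3.0000: 7.075987
  t * PV_t at t = 3.5000: 8.022661
  t * PV_t at t = 4.0000: 8.910355
  t * PV_t at t = 4.5000: 9.741642
  t * PV_t at t = 5.0000: 10.518996
  t * PV_t at t = 5.5000: 11.244796
  t * PV_t at t = 6.0000: 11.921332
  t * PV_t at t = 6.5000: 12.550803
  t * PV_t at t = 7.0000: 482.254077
Macaulay duration D = (sum_t t * PV_t) / P = 581.162963 / 98.862654 = 5.878488

Answer: Macaulay duration = 5.8785 years


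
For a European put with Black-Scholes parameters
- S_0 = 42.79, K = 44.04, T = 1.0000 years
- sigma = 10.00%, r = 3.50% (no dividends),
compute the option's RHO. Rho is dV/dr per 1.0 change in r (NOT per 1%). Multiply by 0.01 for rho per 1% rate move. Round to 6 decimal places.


d1 = 0.1120611857; d2 = 0.0120611857
phi(d1) = 0.3964452273; exp(-qT) = 1.0000000000; exp(-rT) = 0.9656054163
N(-d2) = 0.4951883997
Rho = -K*T*exp(-rT)*N(-d2) = -44.0400 * 1.0000 * 0.9656054163 * 0.4951883997 = -21.058017

Answer: Rho = -21.058017


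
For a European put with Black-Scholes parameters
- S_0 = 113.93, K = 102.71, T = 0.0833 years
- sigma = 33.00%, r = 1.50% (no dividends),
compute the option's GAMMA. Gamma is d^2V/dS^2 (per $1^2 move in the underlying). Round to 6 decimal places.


Answer: Gamma = 0.018994

Derivation:
d1 = 1.1492611125; d2 = 1.0540173725
phi(d1) = 0.2061112751; exp(-qT) = 1.0000000000; exp(-rT) = 0.9987512803
Gamma = exp(-qT) * phi(d1) / (S * sigma * sqrt(T)) = 1.0000000000 * 0.2061112751 / (113.9300 * 0.3300 * 0.2886173938) = 0.018994


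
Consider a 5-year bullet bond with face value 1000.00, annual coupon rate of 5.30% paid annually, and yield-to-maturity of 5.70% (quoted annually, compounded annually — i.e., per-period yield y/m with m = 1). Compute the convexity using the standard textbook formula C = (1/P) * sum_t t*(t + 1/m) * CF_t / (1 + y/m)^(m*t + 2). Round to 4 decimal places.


Answer: Convexity = 23.4145

Derivation:
Coupon per period c = face * coupon_rate / m = 53.000000
Periods per year m = 1; per-period yield y/m = 0.057000
Number of cashflows N = 5
Cashflows (t years, CF_t, discount factor 1/(1+y/m)^(m*t), PV):
  t = 1.0000: CF_t = 53.000000, DF = 0.946074, PV = 50.141911
  t = 2.0000: CF_t = 53.000000, DF = 0.895056, PV = 47.437948
  t = 3.0000: CF_t = 53.000000, DF = 0.846789, PV = 44.879799
  t = 4.0000: CF_t = 53.000000, DF = 0.801125, PV = 42.459602
  t = 5.0000: CF_t = 1053.000000, DF = 0.757923, PV = 798.092877
Price P = sum_t PV_t = 983.012138
Convexity numerator sum_t t*(t + 1/m) * CF_t / (1+y/m)^(m*t + 2):
  t = 1.0000: term = 89.759599
  t = 2.0000: term = 254.757613
  t = 3.0000: term = 482.039003
  t = 4.0000: term = 760.074113
  t = 5.0000: term = 21430.125518
Convexity = (1/P) * sum = 23016.755846 / 983.012138 = 23.414518


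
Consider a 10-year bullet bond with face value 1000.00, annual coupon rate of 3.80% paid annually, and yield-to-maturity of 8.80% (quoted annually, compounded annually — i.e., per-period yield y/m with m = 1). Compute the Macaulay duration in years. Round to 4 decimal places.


Answer: Macaulay duration = 8.1127 years

Derivation:
Coupon per period c = face * coupon_rate / m = 38.000000
Periods per year m = 1; per-period yield y/m = 0.088000
Number of cashflows N = 10
Cashflows (t years, CF_t, discount factor 1/(1+y/m)^(m*t), PV):
  t = 1.0000: CF_t = 38.000000, DF = 0.919118, PV = 34.926471
  t = 2.0000: CF_t = 38.000000, DF = 0.844777, PV = 32.101535
  t = 3.0000: CF_t = 38.000000, DF = 0.776450, PV = 29.505088
  t = 4.0000: CF_t = 38.000000, DF = 0.713649, PV = 27.118647
  t = 5.0000: CF_t = 38.000000, DF = 0.655927, PV = 24.925227
  t = 6.0000: CF_t = 38.000000, DF = 0.602874, PV = 22.909216
  t = 7.0000: CF_t = 38.000000, DF = 0.554112, PV = 21.056265
  t = 8.0000: CF_t = 38.000000, DF = 0.509294, PV = 19.353184
  t = 9.0000: CF_t = 38.000000, DF = 0.468101, PV = 17.787853
  t = 10.0000: CF_t = 1038.000000, DF = 0.430240, PV = 446.589389
Price P = sum_t PV_t = 676.272874
Macaulay numerator sum_t t * PV_t:
  t * PV_t at t = 1.0000: 34.926471
  t * PV_t at t = 2.0000: 64.203071
  t * PV_t at t = 3.0000: 88.515263
  t * PV_t at t = 4.0000: 108.474587
  t * PV_t at t = 5.0000: 124.626134
  t * PV_t at t = 6.0000: 137.455295
  t * PV_t at t = 7.0000: 147.393852
  t * PV_t at t = 8.0000: 154.825475
  t * PV_t at t = 9.0000: 160.090679
  t * PV_t at t = 10.0000: 4465.893889
Macaulay duration D = (sum_t t * PV_t) / P = 5486.404717 / 676.272874 = 8.112709


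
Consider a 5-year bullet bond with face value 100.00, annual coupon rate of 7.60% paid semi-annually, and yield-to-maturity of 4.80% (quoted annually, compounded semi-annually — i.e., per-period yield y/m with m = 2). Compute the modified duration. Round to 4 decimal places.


Answer: Modified duration = 4.2004

Derivation:
Coupon per period c = face * coupon_rate / m = 3.800000
Periods per year m = 2; per-period yield y/m = 0.024000
Number of cashflows N = 10
Cashflows (t years, CF_t, discount factor 1/(1+y/m)^(m*t), PV):
  t = 0.5000: CF_t = 3.800000, DF = 0.976562, PV = 3.710938
  t = 1.0000: CF_t = 3.800000, DF = 0.953674, PV = 3.623962
  t = 1.5000: CF_t = 3.800000, DF = 0.931323, PV = 3.539026
  t = 2.0000: CF_t = 3.800000, DF = 0.909495, PV = 3.456080
  t = 2.5000: CF_t = 3.800000, DF = 0.888178, PV = 3.375078
  t = 3.0000: CF_t = 3.800000, DF = 0.867362, PV = 3.295975
  t = 3.5000: CF_t = 3.800000, DF = 0.847033, PV = 3.218725
  t = 4.0000: CF_t = 3.800000, DF = 0.827181, PV = 3.143286
  t = 4.5000: CF_t = 3.800000, DF = 0.807794, PV = 3.069616
  t = 5.0000: CF_t = 103.800000, DF = 0.788861, PV = 81.883762
Price P = sum_t PV_t = 112.316447
First compute Macaulay numerator sum_t t * PV_t:
  t * PV_t at t = 0.5000: 1.855469
  t * PV_t at t = 1.0000: 3.623962
  t * PV_t at t = 1.5000: 5.308539
  t * PV_t at t = 2.0000: 6.912160
  t * PV_t at t = 2.5000: 8.437695
  t * PV_t at t = 3.0000: 9.887924
  t * PV_t at t = 3.5000: 11.265538
  t * PV_t at t = 4.0000: 12.573145
  t * PV_t at t = 4.5000: 13.813270
  t * PV_t at t = 5.0000: 409.418810
Macaulay duration D = 483.096512 / 112.316447 = 4.301209
Modified duration = D / (1 + y/m) = 4.301209 / (1 + 0.024000) = 4.200399


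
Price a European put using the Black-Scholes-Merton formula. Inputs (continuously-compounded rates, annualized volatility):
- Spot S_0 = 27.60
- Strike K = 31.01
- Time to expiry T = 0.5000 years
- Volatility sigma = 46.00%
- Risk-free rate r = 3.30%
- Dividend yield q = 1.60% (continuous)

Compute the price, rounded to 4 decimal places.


d1 = (ln(S/K) + (r - q + 0.5*sigma^2) * T) / (sigma * sqrt(T)) = -0.16937962
d2 = d1 - sigma * sqrt(T) = -0.49464874
exp(-rT) = 0.98363538; exp(-qT) = 0.99203191
P = K * exp(-rT) * N(-d2) - S_0 * exp(-qT) * N(-d1)
N(-d1) = 0.56725097; N(-d2) = 0.68957595
P = 31.0100 * 0.98363538 * 0.68957595 - 27.6000 * 0.99203191 * 0.56725097 = 5.5024

Answer: Price = 5.5024
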